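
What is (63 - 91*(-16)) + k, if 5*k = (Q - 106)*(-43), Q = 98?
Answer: 7939/5 ≈ 1587.8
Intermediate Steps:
k = 344/5 (k = ((98 - 106)*(-43))/5 = (-8*(-43))/5 = (1/5)*344 = 344/5 ≈ 68.800)
(63 - 91*(-16)) + k = (63 - 91*(-16)) + 344/5 = (63 + 1456) + 344/5 = 1519 + 344/5 = 7939/5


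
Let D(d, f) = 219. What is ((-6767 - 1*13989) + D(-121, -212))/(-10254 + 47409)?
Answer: -20537/37155 ≈ -0.55274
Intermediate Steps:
((-6767 - 1*13989) + D(-121, -212))/(-10254 + 47409) = ((-6767 - 1*13989) + 219)/(-10254 + 47409) = ((-6767 - 13989) + 219)/37155 = (-20756 + 219)*(1/37155) = -20537*1/37155 = -20537/37155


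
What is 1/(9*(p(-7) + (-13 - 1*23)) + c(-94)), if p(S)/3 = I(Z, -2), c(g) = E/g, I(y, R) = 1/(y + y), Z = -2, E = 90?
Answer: -188/62361 ≈ -0.0030147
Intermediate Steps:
I(y, R) = 1/(2*y)
c(g) = 90/g
p(S) = -¾ (p(S) = 3*((½)/(-2)) = 3*((½)*(-½)) = 3*(-¼) = -¾)
1/(9*(p(-7) + (-13 - 1*23)) + c(-94)) = 1/(9*(-¾ + (-13 - 1*23)) + 90/(-94)) = 1/(9*(-¾ + (-13 - 23)) + 90*(-1/94)) = 1/(9*(-¾ - 36) - 45/47) = 1/(9*(-147/4) - 45/47) = 1/(-1323/4 - 45/47) = 1/(-62361/188) = -188/62361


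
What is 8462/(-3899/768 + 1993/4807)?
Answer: -31239808512/17211869 ≈ -1815.0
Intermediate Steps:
8462/(-3899/768 + 1993/4807) = 8462/(-17211869/3691776) = 8462*(-3691776/17211869) = -31239808512/17211869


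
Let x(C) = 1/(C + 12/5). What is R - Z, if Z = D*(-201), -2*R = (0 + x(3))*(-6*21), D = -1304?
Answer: -786277/3 ≈ -2.6209e+5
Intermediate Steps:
x(C) = 1/(12/5 + C) (x(C) = 1/(C + 12*(1/5)) = 1/(C + 12/5) = 1/(12/5 + C))
R = 35/3 (R = -(0 + 5/(12 + 5*3))*(-6*21)/2 = -(0 + 5/(12 + 15))*(-126)/2 = -(0 + 5/27)*(-126)/2 = -5*(-126)/54 = -1/2*(-70/3) = 35/3 ≈ 11.667)
Z = 262104 (Z = -1304*(-201) = 262104)
R - Z = 35/3 - 1*262104 = 35/3 - 262104 = -786277/3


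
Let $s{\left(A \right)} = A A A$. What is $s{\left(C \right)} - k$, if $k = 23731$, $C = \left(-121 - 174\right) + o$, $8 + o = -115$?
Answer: $-73058363$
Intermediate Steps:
$o = -123$ ($o = -8 - 115 = -123$)
$C = -418$ ($C = \left(-121 - 174\right) - 123 = -295 - 123 = -418$)
$s{\left(A \right)} = A^{3}$ ($s{\left(A \right)} = A^{2} A = A^{3}$)
$s{\left(C \right)} - k = \left(-418\right)^{3} - 23731 = -73034632 - 23731 = -73058363$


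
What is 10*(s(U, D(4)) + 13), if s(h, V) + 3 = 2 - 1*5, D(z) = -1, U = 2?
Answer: 70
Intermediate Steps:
s(h, V) = -6 (s(h, V) = -3 + (2 - 1*5) = -3 + (2 - 5) = -3 - 3 = -6)
10*(s(U, D(4)) + 13) = 10*(-6 + 13) = 10*7 = 70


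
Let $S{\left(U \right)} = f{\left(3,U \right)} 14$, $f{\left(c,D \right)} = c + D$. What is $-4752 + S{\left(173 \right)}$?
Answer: $-2288$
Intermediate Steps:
$f{\left(c,D \right)} = D + c$
$S{\left(U \right)} = 42 + 14 U$ ($S{\left(U \right)} = \left(U + 3\right) 14 = \left(3 + U\right) 14 = 42 + 14 U$)
$-4752 + S{\left(173 \right)} = -4752 + \left(42 + 14 \cdot 173\right) = -4752 + \left(42 + 2422\right) = -4752 + 2464 = -2288$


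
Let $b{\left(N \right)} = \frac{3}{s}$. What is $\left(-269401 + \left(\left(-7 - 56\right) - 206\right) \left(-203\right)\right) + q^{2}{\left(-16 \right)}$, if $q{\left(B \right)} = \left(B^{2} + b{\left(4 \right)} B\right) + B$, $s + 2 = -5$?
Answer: $- \frac{7538922}{49} \approx -1.5386 \cdot 10^{5}$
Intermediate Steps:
$s = -7$ ($s = -2 - 5 = -7$)
$b{\left(N \right)} = - \frac{3}{7}$ ($b{\left(N \right)} = \frac{3}{-7} = 3 \left(- \frac{1}{7}\right) = - \frac{3}{7}$)
$q{\left(B \right)} = B^{2} + \frac{4 B}{7}$ ($q{\left(B \right)} = \left(B^{2} - \frac{3 B}{7}\right) + B = B^{2} + \frac{4 B}{7}$)
$\left(-269401 + \left(\left(-7 - 56\right) - 206\right) \left(-203\right)\right) + q^{2}{\left(-16 \right)} = \left(-269401 + \left(\left(-7 - 56\right) - 206\right) \left(-203\right)\right) + \left(\frac{1}{7} \left(-16\right) \left(4 + 7 \left(-16\right)\right)\right)^{2} = \left(-269401 + \left(\left(-7 - 56\right) - 206\right) \left(-203\right)\right) + \left(\frac{1}{7} \left(-16\right) \left(4 - 112\right)\right)^{2} = \left(-269401 + \left(-63 - 206\right) \left(-203\right)\right) + \left(\frac{1}{7} \left(-16\right) \left(-108\right)\right)^{2} = \left(-269401 - -54607\right) + \left(\frac{1728}{7}\right)^{2} = \left(-269401 + 54607\right) + \frac{2985984}{49} = -214794 + \frac{2985984}{49} = - \frac{7538922}{49}$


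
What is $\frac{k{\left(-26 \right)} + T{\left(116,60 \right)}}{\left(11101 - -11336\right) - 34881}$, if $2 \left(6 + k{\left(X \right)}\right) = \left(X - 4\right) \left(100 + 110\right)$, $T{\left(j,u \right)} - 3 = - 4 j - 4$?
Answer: $\frac{71}{244} \approx 0.29098$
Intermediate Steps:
$T{\left(j,u \right)} = -1 - 4 j$ ($T{\left(j,u \right)} = 3 - \left(4 + 4 j\right) = -1 - 4 j$)
$k{\left(X \right)} = -426 + 105 X$ ($k{\left(X \right)} = -6 + \frac{\left(X - 4\right) \left(100 + 110\right)}{2} = -6 + \frac{\left(-4 + X\right) 210}{2} = -6 + \frac{-840 + 210 X}{2} = -6 + \left(-420 + 105 X\right) = -426 + 105 X$)
$\frac{k{\left(-26 \right)} + T{\left(116,60 \right)}}{\left(11101 - -11336\right) - 34881} = \frac{\left(-426 + 105 \left(-26\right)\right) - 465}{\left(11101 - -11336\right) - 34881} = \frac{\left(-426 - 2730\right) - 465}{\left(11101 + 11336\right) - 34881} = \frac{-3156 - 465}{22437 - 34881} = - \frac{3621}{-12444} = \left(-3621\right) \left(- \frac{1}{12444}\right) = \frac{71}{244}$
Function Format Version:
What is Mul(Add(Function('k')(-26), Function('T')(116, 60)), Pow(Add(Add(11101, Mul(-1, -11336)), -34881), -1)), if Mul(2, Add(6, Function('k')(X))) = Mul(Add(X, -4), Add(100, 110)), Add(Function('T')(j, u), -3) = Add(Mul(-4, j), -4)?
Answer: Rational(71, 244) ≈ 0.29098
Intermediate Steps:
Function('T')(j, u) = Add(-1, Mul(-4, j)) (Function('T')(j, u) = Add(3, Add(Mul(-4, j), -4)) = Add(3, Add(-4, Mul(-4, j))) = Add(-1, Mul(-4, j)))
Function('k')(X) = Add(-426, Mul(105, X)) (Function('k')(X) = Add(-6, Mul(Rational(1, 2), Mul(Add(X, -4), Add(100, 110)))) = Add(-6, Mul(Rational(1, 2), Mul(Add(-4, X), 210))) = Add(-6, Mul(Rational(1, 2), Add(-840, Mul(210, X)))) = Add(-6, Add(-420, Mul(105, X))) = Add(-426, Mul(105, X)))
Mul(Add(Function('k')(-26), Function('T')(116, 60)), Pow(Add(Add(11101, Mul(-1, -11336)), -34881), -1)) = Mul(Add(Add(-426, Mul(105, -26)), Add(-1, Mul(-4, 116))), Pow(Add(Add(11101, Mul(-1, -11336)), -34881), -1)) = Mul(Add(Add(-426, -2730), Add(-1, -464)), Pow(Add(Add(11101, 11336), -34881), -1)) = Mul(Add(-3156, -465), Pow(Add(22437, -34881), -1)) = Mul(-3621, Pow(-12444, -1)) = Mul(-3621, Rational(-1, 12444)) = Rational(71, 244)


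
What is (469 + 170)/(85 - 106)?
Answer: -213/7 ≈ -30.429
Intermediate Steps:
(469 + 170)/(85 - 106) = 639/(-21) = 639*(-1/21) = -213/7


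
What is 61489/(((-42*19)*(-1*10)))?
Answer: 61489/7980 ≈ 7.7054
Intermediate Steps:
61489/(((-42*19)*(-1*10))) = 61489/((-798*(-10))) = 61489/7980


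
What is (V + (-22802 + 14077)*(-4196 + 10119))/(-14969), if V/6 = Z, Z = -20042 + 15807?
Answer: 51703585/14969 ≈ 3454.0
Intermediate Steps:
Z = -4235
V = -25410 (V = 6*(-4235) = -25410)
(V + (-22802 + 14077)*(-4196 + 10119))/(-14969) = (-25410 + (-22802 + 14077)*(-4196 + 10119))/(-14969) = (-25410 - 8725*5923)*(-1/14969) = (-25410 - 51678175)*(-1/14969) = -51703585*(-1/14969) = 51703585/14969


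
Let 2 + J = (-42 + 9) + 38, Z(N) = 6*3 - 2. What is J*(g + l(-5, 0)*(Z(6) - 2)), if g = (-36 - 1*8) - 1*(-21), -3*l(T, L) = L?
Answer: -69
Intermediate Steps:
l(T, L) = -L/3
Z(N) = 16 (Z(N) = 18 - 2 = 16)
J = 3 (J = -2 + ((-42 + 9) + 38) = -2 + (-33 + 38) = -2 + 5 = 3)
g = -23 (g = (-36 - 8) + 21 = -44 + 21 = -23)
J*(g + l(-5, 0)*(Z(6) - 2)) = 3*(-23 + (-1/3*0)*(16 - 2)) = 3*(-23 + 0*14) = 3*(-23 + 0) = 3*(-23) = -69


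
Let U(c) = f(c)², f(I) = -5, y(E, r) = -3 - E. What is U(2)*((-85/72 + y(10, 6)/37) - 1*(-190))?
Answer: 12551975/2664 ≈ 4711.7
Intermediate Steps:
U(c) = 25 (U(c) = (-5)² = 25)
U(2)*((-85/72 + y(10, 6)/37) - 1*(-190)) = 25*((-85/72 + (-3 - 1*10)/37) - 1*(-190)) = 25*((-85*1/72 + (-3 - 10)*(1/37)) + 190) = 25*((-85/72 - 13*1/37) + 190) = 25*((-85/72 - 13/37) + 190) = 25*(-4081/2664 + 190) = 25*(502079/2664) = 12551975/2664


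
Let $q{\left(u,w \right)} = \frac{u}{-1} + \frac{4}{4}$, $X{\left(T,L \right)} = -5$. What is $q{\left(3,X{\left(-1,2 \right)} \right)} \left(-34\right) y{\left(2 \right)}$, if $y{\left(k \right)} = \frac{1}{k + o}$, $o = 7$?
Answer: $\frac{68}{9} \approx 7.5556$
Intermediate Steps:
$q{\left(u,w \right)} = 1 - u$ ($q{\left(u,w \right)} = u \left(-1\right) + 4 \cdot \frac{1}{4} = - u + 1 = 1 - u$)
$y{\left(k \right)} = \frac{1}{7 + k}$ ($y{\left(k \right)} = \frac{1}{k + 7} = \frac{1}{7 + k}$)
$q{\left(3,X{\left(-1,2 \right)} \right)} \left(-34\right) y{\left(2 \right)} = \frac{\left(1 - 3\right) \left(-34\right)}{7 + 2} = \frac{\left(1 - 3\right) \left(-34\right)}{9} = \left(-2\right) \left(-34\right) \frac{1}{9} = 68 \cdot \frac{1}{9} = \frac{68}{9}$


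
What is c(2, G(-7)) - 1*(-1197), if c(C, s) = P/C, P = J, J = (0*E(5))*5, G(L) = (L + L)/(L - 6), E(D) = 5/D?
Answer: 1197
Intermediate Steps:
G(L) = 2*L/(-6 + L) (G(L) = (2*L)/(-6 + L) = 2*L/(-6 + L))
J = 0 (J = (0*(5/5))*5 = (0*(5*(1/5)))*5 = (0*1)*5 = 0*5 = 0)
P = 0
c(C, s) = 0 (c(C, s) = 0/C = 0)
c(2, G(-7)) - 1*(-1197) = 0 - 1*(-1197) = 0 + 1197 = 1197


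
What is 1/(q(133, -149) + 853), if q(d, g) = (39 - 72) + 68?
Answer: 1/888 ≈ 0.0011261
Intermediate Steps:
q(d, g) = 35 (q(d, g) = -33 + 68 = 35)
1/(q(133, -149) + 853) = 1/(35 + 853) = 1/888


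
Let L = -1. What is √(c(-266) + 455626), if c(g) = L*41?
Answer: √455585 ≈ 674.97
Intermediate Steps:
c(g) = -41 (c(g) = -1*41 = -41)
√(c(-266) + 455626) = √(-41 + 455626) = √455585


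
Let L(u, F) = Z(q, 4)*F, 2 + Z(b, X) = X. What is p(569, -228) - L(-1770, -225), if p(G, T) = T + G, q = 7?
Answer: 791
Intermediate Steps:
Z(b, X) = -2 + X
p(G, T) = G + T
L(u, F) = 2*F (L(u, F) = (-2 + 4)*F = 2*F)
p(569, -228) - L(-1770, -225) = (569 - 228) - 2*(-225) = 341 - 1*(-450) = 341 + 450 = 791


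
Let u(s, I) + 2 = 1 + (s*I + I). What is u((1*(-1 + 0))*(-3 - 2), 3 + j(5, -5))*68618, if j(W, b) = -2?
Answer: 343090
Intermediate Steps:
u(s, I) = -1 + I + I*s (u(s, I) = -2 + (1 + (s*I + I)) = -2 + (1 + (I*s + I)) = -2 + (1 + (I + I*s)) = -2 + (1 + I + I*s) = -1 + I + I*s)
u((1*(-1 + 0))*(-3 - 2), 3 + j(5, -5))*68618 = (-1 + (3 - 2) + (3 - 2)*((1*(-1 + 0))*(-3 - 2)))*68618 = (-1 + 1 + 1*((1*(-1))*(-5)))*68618 = (-1 + 1 + 1*(-1*(-5)))*68618 = (-1 + 1 + 1*5)*68618 = (-1 + 1 + 5)*68618 = 5*68618 = 343090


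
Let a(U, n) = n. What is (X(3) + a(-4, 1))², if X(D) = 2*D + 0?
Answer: 49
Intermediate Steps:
X(D) = 2*D
(X(3) + a(-4, 1))² = (2*3 + 1)² = (6 + 1)² = 7² = 49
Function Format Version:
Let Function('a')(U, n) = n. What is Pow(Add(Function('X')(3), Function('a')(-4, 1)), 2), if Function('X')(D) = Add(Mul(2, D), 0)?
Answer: 49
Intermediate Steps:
Function('X')(D) = Mul(2, D)
Pow(Add(Function('X')(3), Function('a')(-4, 1)), 2) = Pow(Add(Mul(2, 3), 1), 2) = Pow(Add(6, 1), 2) = Pow(7, 2) = 49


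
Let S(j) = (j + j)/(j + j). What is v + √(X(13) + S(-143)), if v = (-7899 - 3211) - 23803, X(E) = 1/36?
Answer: -34913 + √37/6 ≈ -34912.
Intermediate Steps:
X(E) = 1/36
S(j) = 1 (S(j) = (2*j)/((2*j)) = (2*j)*(1/(2*j)) = 1)
v = -34913 (v = -11110 - 23803 = -34913)
v + √(X(13) + S(-143)) = -34913 + √(1/36 + 1) = -34913 + √(37/36) = -34913 + √37/6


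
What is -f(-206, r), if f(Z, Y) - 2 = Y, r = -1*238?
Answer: 236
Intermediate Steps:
r = -238
f(Z, Y) = 2 + Y
-f(-206, r) = -(2 - 238) = -1*(-236) = 236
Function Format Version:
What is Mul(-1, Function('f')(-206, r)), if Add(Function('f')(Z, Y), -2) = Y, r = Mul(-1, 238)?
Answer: 236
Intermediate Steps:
r = -238
Function('f')(Z, Y) = Add(2, Y)
Mul(-1, Function('f')(-206, r)) = Mul(-1, Add(2, -238)) = Mul(-1, -236) = 236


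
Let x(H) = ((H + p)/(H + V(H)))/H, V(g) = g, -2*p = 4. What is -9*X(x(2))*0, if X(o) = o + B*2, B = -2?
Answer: 0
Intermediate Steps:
p = -2 (p = -½*4 = -2)
x(H) = (-2 + H)/(2*H²) (x(H) = ((H - 2)/(H + H))/H = ((-2 + H)/((2*H)))/H = ((-2 + H)*(1/(2*H)))/H = ((-2 + H)/(2*H))/H = (-2 + H)/(2*H²))
X(o) = -4 + o (X(o) = o - 2*2 = o - 4 = -4 + o)
-9*X(x(2))*0 = -9*(-4 + (½)*(-2 + 2)/2²)*0 = -9*(-4 + (½)*(¼)*0)*0 = -9*(-4 + 0)*0 = -9*(-4)*0 = 36*0 = 0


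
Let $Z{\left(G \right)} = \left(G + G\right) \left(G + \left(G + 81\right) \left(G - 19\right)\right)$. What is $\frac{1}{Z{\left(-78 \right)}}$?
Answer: $\frac{1}{57564} \approx 1.7372 \cdot 10^{-5}$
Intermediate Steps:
$Z{\left(G \right)} = 2 G \left(G + \left(-19 + G\right) \left(81 + G\right)\right)$ ($Z{\left(G \right)} = 2 G \left(G + \left(81 + G\right) \left(-19 + G\right)\right) = 2 G \left(G + \left(-19 + G\right) \left(81 + G\right)\right)$)
$\frac{1}{Z{\left(-78 \right)}} = \frac{1}{2 \left(-78\right) \left(-1539 + \left(-78\right)^{2} + 63 \left(-78\right)\right)} = \frac{1}{2 \left(-78\right) \left(-1539 + 6084 - 4914\right)} = \frac{1}{2 \left(-78\right) \left(-369\right)} = \frac{1}{57564}$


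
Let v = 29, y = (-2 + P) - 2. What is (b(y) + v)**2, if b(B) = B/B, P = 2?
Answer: 900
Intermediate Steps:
y = -2 (y = (-2 + 2) - 2 = 0 - 2 = -2)
b(B) = 1
(b(y) + v)**2 = (1 + 29)**2 = 30**2 = 900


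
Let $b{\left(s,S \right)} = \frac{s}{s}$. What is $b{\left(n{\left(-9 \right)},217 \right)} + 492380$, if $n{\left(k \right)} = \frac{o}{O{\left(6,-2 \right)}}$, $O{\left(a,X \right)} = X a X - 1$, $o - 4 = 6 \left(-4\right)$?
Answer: $492381$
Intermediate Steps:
$o = -20$ ($o = 4 + 6 \left(-4\right) = 4 - 24 = -20$)
$O{\left(a,X \right)} = -1 + a X^{2}$ ($O{\left(a,X \right)} = a X^{2} - 1 = -1 + a X^{2}$)
$n{\left(k \right)} = - \frac{20}{23}$ ($n{\left(k \right)} = - \frac{20}{-1 + 6 \left(-2\right)^{2}} = - \frac{20}{-1 + 6 \cdot 4} = - \frac{20}{-1 + 24} = - \frac{20}{23}$)
$b{\left(s,S \right)} = 1$
$b{\left(n{\left(-9 \right)},217 \right)} + 492380 = 1 + 492380 = 492381$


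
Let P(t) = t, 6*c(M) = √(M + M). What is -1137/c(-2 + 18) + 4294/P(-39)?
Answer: -4294/39 - 3411*√2/4 ≈ -1316.1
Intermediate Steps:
c(M) = √2*√M/6 (c(M) = √(M + M)/6 = √(2*M)/6 = (√2*√M)/6 = √2*√M/6)
-1137/c(-2 + 18) + 4294/P(-39) = -1137*3*√2/√(-2 + 18) + 4294/(-39) = -1137*3*√2/4 + 4294*(-1/39) = -1137*3*√2/4 - 4294/39 = -3411*√2/4 - 4294/39 = -4294/39 - 3411*√2/4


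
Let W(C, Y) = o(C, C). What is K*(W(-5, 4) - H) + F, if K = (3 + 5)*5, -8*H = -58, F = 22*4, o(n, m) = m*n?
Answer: 798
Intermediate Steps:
W(C, Y) = C**2 (W(C, Y) = C*C = C**2)
F = 88
H = 29/4 (H = -1/8*(-58) = 29/4 ≈ 7.2500)
K = 40 (K = 8*5 = 40)
K*(W(-5, 4) - H) + F = 40*((-5)**2 - 1*29/4) + 88 = 40*(25 - 29/4) + 88 = 40*(71/4) + 88 = 710 + 88 = 798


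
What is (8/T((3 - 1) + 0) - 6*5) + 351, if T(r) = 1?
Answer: 329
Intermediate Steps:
(8/T((3 - 1) + 0) - 6*5) + 351 = (8/1 - 6*5) + 351 = (8*1 - 30) + 351 = (8 - 30) + 351 = -22 + 351 = 329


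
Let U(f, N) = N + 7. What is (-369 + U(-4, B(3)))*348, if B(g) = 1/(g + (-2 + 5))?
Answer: -125918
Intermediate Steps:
B(g) = 1/(3 + g) (B(g) = 1/(g + 3) = 1/(3 + g))
U(f, N) = 7 + N
(-369 + U(-4, B(3)))*348 = (-369 + (7 + 1/(3 + 3)))*348 = (-369 + (7 + 1/6))*348 = (-369 + (7 + ⅙))*348 = (-369 + 43/6)*348 = -2171/6*348 = -125918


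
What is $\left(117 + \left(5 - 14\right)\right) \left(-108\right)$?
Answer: $-11664$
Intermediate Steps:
$\left(117 + \left(5 - 14\right)\right) \left(-108\right) = \left(117 - 9\right) \left(-108\right) = 108 \left(-108\right) = -11664$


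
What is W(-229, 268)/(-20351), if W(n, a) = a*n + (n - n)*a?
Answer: 61372/20351 ≈ 3.0157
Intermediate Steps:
W(n, a) = a*n (W(n, a) = a*n + 0*a = a*n + 0 = a*n)
W(-229, 268)/(-20351) = (268*(-229))/(-20351) = -61372*(-1/20351) = 61372/20351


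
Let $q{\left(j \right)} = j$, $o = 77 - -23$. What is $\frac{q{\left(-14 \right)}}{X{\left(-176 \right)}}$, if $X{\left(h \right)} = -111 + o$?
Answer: $\frac{14}{11} \approx 1.2727$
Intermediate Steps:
$o = 100$ ($o = 77 + 23 = 100$)
$X{\left(h \right)} = -11$ ($X{\left(h \right)} = -111 + 100 = -11$)
$\frac{q{\left(-14 \right)}}{X{\left(-176 \right)}} = - \frac{14}{-11} = \left(-14\right) \left(- \frac{1}{11}\right) = \frac{14}{11}$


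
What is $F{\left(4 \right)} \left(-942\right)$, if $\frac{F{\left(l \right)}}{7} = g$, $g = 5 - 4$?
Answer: $-6594$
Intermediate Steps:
$g = 1$ ($g = 5 - 4 = 1$)
$F{\left(l \right)} = 7$ ($F{\left(l \right)} = 7 \cdot 1 = 7$)
$F{\left(4 \right)} \left(-942\right) = 7 \left(-942\right) = -6594$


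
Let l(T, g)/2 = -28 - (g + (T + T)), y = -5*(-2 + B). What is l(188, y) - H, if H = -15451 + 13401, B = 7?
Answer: 1292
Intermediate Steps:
y = -25 (y = -5*(-2 + 7) = -5*5 = -25)
H = -2050
l(T, g) = -56 - 4*T - 2*g (l(T, g) = 2*(-28 - (g + (T + T))) = 2*(-28 - (g + 2*T)) = 2*(-28 + (-g - 2*T)) = 2*(-28 - g - 2*T) = -56 - 4*T - 2*g)
l(188, y) - H = (-56 - 4*188 - 2*(-25)) - 1*(-2050) = (-56 - 752 + 50) + 2050 = -758 + 2050 = 1292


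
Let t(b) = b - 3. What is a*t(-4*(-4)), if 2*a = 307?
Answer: 3991/2 ≈ 1995.5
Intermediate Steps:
a = 307/2 (a = (½)*307 = 307/2 ≈ 153.50)
t(b) = -3 + b
a*t(-4*(-4)) = 307*(-3 - 4*(-4))/2 = 307*(-3 + 16)/2 = (307/2)*13 = 3991/2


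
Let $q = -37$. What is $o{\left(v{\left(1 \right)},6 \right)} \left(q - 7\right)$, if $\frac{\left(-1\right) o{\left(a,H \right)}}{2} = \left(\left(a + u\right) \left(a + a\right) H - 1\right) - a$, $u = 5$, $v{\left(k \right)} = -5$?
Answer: $352$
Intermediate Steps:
$o{\left(a,H \right)} = 2 + 2 a - 4 H a \left(5 + a\right)$ ($o{\left(a,H \right)} = - 2 \left(\left(\left(a + 5\right) \left(a + a\right) H - 1\right) - a\right) = - 2 \left(\left(\left(5 + a\right) 2 a H - 1\right) - a\right) = - 2 \left(\left(2 a \left(5 + a\right) H - 1\right) - a\right) = - 2 \left(\left(2 H a \left(5 + a\right) - 1\right) - a\right) = - 2 \left(\left(-1 + 2 H a \left(5 + a\right)\right) - a\right) = - 2 \left(-1 - a + 2 H a \left(5 + a\right)\right) = 2 + 2 a - 4 H a \left(5 + a\right)$)
$o{\left(v{\left(1 \right)},6 \right)} \left(q - 7\right) = \left(2 + 2 \left(-5\right) - 120 \left(-5\right) - 24 \left(-5\right)^{2}\right) \left(-37 - 7\right) = \left(2 - 10 + 600 - 24 \cdot 25\right) \left(-44\right) = \left(2 - 10 + 600 - 600\right) \left(-44\right) = \left(-8\right) \left(-44\right) = 352$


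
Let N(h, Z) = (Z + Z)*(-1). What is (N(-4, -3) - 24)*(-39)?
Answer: 702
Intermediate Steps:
N(h, Z) = -2*Z (N(h, Z) = (2*Z)*(-1) = -2*Z)
(N(-4, -3) - 24)*(-39) = (-2*(-3) - 24)*(-39) = (6 - 24)*(-39) = -18*(-39) = 702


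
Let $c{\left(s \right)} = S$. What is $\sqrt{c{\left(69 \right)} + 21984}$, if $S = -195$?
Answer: $9 \sqrt{269} \approx 147.61$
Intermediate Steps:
$c{\left(s \right)} = -195$
$\sqrt{c{\left(69 \right)} + 21984} = \sqrt{-195 + 21984} = \sqrt{21789} = 9 \sqrt{269}$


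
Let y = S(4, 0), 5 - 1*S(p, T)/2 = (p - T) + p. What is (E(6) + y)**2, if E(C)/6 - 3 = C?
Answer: 2304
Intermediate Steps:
S(p, T) = 10 - 4*p + 2*T (S(p, T) = 10 - 2*((p - T) + p) = 10 - 2*(-T + 2*p) = 10 + (-4*p + 2*T) = 10 - 4*p + 2*T)
E(C) = 18 + 6*C
y = -6 (y = 10 - 4*4 + 2*0 = 10 - 16 + 0 = -6)
(E(6) + y)**2 = ((18 + 6*6) - 6)**2 = ((18 + 36) - 6)**2 = (54 - 6)**2 = 48**2 = 2304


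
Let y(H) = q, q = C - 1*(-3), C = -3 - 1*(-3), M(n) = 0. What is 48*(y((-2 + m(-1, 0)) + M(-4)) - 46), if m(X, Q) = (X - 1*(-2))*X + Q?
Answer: -2064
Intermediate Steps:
m(X, Q) = Q + X*(2 + X) (m(X, Q) = (X + 2)*X + Q = (2 + X)*X + Q = X*(2 + X) + Q = Q + X*(2 + X))
C = 0 (C = -3 + 3 = 0)
q = 3 (q = 0 - 1*(-3) = 0 + 3 = 3)
y(H) = 3
48*(y((-2 + m(-1, 0)) + M(-4)) - 46) = 48*(3 - 46) = 48*(-43) = -2064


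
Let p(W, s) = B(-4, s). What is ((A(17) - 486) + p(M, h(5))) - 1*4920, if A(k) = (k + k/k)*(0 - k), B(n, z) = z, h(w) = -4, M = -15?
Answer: -5716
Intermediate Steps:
A(k) = -k*(1 + k) (A(k) = (k + 1)*(-k) = (1 + k)*(-k) = -k*(1 + k))
p(W, s) = s
((A(17) - 486) + p(M, h(5))) - 1*4920 = ((-1*17*(1 + 17) - 486) - 4) - 1*4920 = ((-1*17*18 - 486) - 4) - 4920 = ((-306 - 486) - 4) - 4920 = (-792 - 4) - 4920 = -796 - 4920 = -5716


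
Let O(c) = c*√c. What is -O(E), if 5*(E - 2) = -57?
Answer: 47*I*√235/25 ≈ 28.82*I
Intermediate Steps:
E = -47/5 (E = 2 + (⅕)*(-57) = 2 - 57/5 = -47/5 ≈ -9.4000)
O(c) = c^(3/2)
-O(E) = -(-47/5)^(3/2) = -(-47)*I*√235/25 = 47*I*√235/25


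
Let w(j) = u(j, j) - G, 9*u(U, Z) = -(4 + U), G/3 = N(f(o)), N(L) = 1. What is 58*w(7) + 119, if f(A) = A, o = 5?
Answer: -1133/9 ≈ -125.89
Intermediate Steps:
G = 3 (G = 3*1 = 3)
u(U, Z) = -4/9 - U/9 (u(U, Z) = (-(4 + U))/9 = (-4 - U)/9 = -4/9 - U/9)
w(j) = -31/9 - j/9 (w(j) = (-4/9 - j/9) - 1*3 = (-4/9 - j/9) - 3 = -31/9 - j/9)
58*w(7) + 119 = 58*(-31/9 - ⅑*7) + 119 = 58*(-31/9 - 7/9) + 119 = 58*(-38/9) + 119 = -2204/9 + 119 = -1133/9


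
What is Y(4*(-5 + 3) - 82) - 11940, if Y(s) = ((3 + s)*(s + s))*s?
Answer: -1421340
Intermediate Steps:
Y(s) = 2*s²*(3 + s) (Y(s) = ((3 + s)*(2*s))*s = (2*s*(3 + s))*s = 2*s²*(3 + s))
Y(4*(-5 + 3) - 82) - 11940 = 2*(4*(-5 + 3) - 82)²*(3 + (4*(-5 + 3) - 82)) - 11940 = 2*(4*(-2) - 82)²*(3 + (4*(-2) - 82)) - 11940 = 2*(-8 - 82)²*(3 + (-8 - 82)) - 11940 = 2*(-90)²*(3 - 90) - 11940 = 2*8100*(-87) - 11940 = -1409400 - 11940 = -1421340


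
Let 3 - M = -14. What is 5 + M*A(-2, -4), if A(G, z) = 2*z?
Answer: -131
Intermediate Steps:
M = 17 (M = 3 - 1*(-14) = 3 + 14 = 17)
5 + M*A(-2, -4) = 5 + 17*(2*(-4)) = 5 + 17*(-8) = 5 - 136 = -131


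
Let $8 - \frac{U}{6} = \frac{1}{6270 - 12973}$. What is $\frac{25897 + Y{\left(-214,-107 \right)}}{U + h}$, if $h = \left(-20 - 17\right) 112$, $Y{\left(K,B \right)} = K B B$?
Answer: $\frac{16249338867}{27455482} \approx 591.84$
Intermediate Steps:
$Y{\left(K,B \right)} = K B^{2}$ ($Y{\left(K,B \right)} = B K B = K B^{2}$)
$h = -4144$ ($h = \left(-37\right) 112 = -4144$)
$U = \frac{321750}{6703}$ ($U = 48 - \frac{6}{6270 - 12973} = 48 - \frac{6}{-6703} = 48 - - \frac{6}{6703} = 48 + \frac{6}{6703} = \frac{321750}{6703} \approx 48.001$)
$\frac{25897 + Y{\left(-214,-107 \right)}}{U + h} = \frac{25897 - 214 \left(-107\right)^{2}}{\frac{321750}{6703} - 4144} = \frac{25897 - 2450086}{- \frac{27455482}{6703}} = \left(25897 - 2450086\right) \left(- \frac{6703}{27455482}\right) = \left(-2424189\right) \left(- \frac{6703}{27455482}\right) = \frac{16249338867}{27455482}$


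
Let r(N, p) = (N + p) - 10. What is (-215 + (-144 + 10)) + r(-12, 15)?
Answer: -356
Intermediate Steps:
r(N, p) = -10 + N + p
(-215 + (-144 + 10)) + r(-12, 15) = (-215 + (-144 + 10)) + (-10 - 12 + 15) = (-215 - 134) - 7 = -349 - 7 = -356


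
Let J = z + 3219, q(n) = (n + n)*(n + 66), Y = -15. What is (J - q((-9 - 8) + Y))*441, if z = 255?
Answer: 2491650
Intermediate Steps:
q(n) = 2*n*(66 + n) (q(n) = (2*n)*(66 + n) = 2*n*(66 + n))
J = 3474 (J = 255 + 3219 = 3474)
(J - q((-9 - 8) + Y))*441 = (3474 - 2*((-9 - 8) - 15)*(66 + ((-9 - 8) - 15)))*441 = (3474 - 2*(-17 - 15)*(66 + (-17 - 15)))*441 = (3474 - 2*(-32)*(66 - 32))*441 = (3474 - 2*(-32)*34)*441 = (3474 - 1*(-2176))*441 = (3474 + 2176)*441 = 5650*441 = 2491650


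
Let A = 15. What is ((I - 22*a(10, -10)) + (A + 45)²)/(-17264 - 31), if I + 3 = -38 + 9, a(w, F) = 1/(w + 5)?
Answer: -53498/259425 ≈ -0.20622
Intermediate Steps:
a(w, F) = 1/(5 + w)
I = -32 (I = -3 + (-38 + 9) = -3 - 29 = -32)
((I - 22*a(10, -10)) + (A + 45)²)/(-17264 - 31) = ((-32 - 22/(5 + 10)) + (15 + 45)²)/(-17264 - 31) = ((-32 - 22/15) + 60²)/(-17295) = ((-32 - 22*1/15) + 3600)*(-1/17295) = ((-32 - 22/15) + 3600)*(-1/17295) = (-502/15 + 3600)*(-1/17295) = (53498/15)*(-1/17295) = -53498/259425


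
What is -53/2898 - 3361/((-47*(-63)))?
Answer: -157097/136206 ≈ -1.1534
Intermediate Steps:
-53/2898 - 3361/((-47*(-63))) = -53*1/2898 - 3361/2961 = -53/2898 - 3361*1/2961 = -53/2898 - 3361/2961 = -157097/136206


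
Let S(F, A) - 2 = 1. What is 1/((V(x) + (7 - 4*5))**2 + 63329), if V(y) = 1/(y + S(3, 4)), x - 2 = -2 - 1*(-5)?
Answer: 64/4063665 ≈ 1.5749e-5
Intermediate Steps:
S(F, A) = 3 (S(F, A) = 2 + 1 = 3)
x = 5 (x = 2 + (-2 - 1*(-5)) = 2 + (-2 + 5) = 2 + 3 = 5)
V(y) = 1/(3 + y) (V(y) = 1/(y + 3) = 1/(3 + y))
1/((V(x) + (7 - 4*5))**2 + 63329) = 1/((1/(3 + 5) + (7 - 4*5))**2 + 63329) = 1/((1/8 + (7 - 20))**2 + 63329) = 1/((1/8 - 13)**2 + 63329) = 1/((-103/8)**2 + 63329) = 1/(10609/64 + 63329) = 1/(4063665/64) = 64/4063665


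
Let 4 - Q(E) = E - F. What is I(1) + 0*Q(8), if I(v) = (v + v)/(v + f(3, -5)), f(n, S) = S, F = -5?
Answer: -½ ≈ -0.50000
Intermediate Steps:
Q(E) = -1 - E (Q(E) = 4 - (E - 1*(-5)) = 4 - (E + 5) = 4 - (5 + E) = 4 + (-5 - E) = -1 - E)
I(v) = 2*v/(-5 + v) (I(v) = (v + v)/(v - 5) = (2*v)/(-5 + v) = 2*v/(-5 + v))
I(1) + 0*Q(8) = 2*1/(-5 + 1) + 0*(-1 - 1*8) = 2*1/(-4) + 0*(-1 - 8) = 2*1*(-¼) + 0*(-9) = -½ + 0 = -½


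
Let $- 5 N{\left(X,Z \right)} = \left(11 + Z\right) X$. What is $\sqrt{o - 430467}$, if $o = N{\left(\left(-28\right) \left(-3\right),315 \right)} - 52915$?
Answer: $\frac{i \sqrt{12221470}}{5} \approx 699.18 i$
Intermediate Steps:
$N{\left(X,Z \right)} = - \frac{X \left(11 + Z\right)}{5}$ ($N{\left(X,Z \right)} = - \frac{\left(11 + Z\right) X}{5} = - \frac{X \left(11 + Z\right)}{5}$)
$o = - \frac{291959}{5}$ ($o = - \frac{\left(-28\right) \left(-3\right) \left(11 + 315\right)}{5} - 52915 = \left(- \frac{1}{5}\right) 84 \cdot 326 - 52915 = - \frac{27384}{5} - 52915 = - \frac{291959}{5} \approx -58392.0$)
$\sqrt{o - 430467} = \sqrt{- \frac{291959}{5} - 430467} = \sqrt{- \frac{2444294}{5}} = \frac{i \sqrt{12221470}}{5}$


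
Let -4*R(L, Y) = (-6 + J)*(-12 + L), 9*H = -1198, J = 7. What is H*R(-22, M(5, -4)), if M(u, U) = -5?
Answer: -10183/9 ≈ -1131.4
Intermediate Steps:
H = -1198/9 (H = (1/9)*(-1198) = -1198/9 ≈ -133.11)
R(L, Y) = 3 - L/4 (R(L, Y) = -(-6 + 7)*(-12 + L)/4 = -(-12 + L)/4 = 3 - L/4)
H*R(-22, M(5, -4)) = -1198*(3 - 1/4*(-22))/9 = -1198*(3 + 11/2)/9 = -1198/9*17/2 = -10183/9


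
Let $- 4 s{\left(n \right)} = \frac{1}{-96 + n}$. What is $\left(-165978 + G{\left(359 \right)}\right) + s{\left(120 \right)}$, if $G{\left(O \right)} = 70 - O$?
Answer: $- \frac{15961633}{96} \approx -1.6627 \cdot 10^{5}$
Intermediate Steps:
$s{\left(n \right)} = - \frac{1}{4 \left(-96 + n\right)}$
$\left(-165978 + G{\left(359 \right)}\right) + s{\left(120 \right)} = \left(-165978 + \left(70 - 359\right)\right) - \frac{1}{-384 + 4 \cdot 120} = \left(-165978 + \left(70 - 359\right)\right) - \frac{1}{-384 + 480} = \left(-165978 - 289\right) - \frac{1}{96} = -166267 - \frac{1}{96} = - \frac{15961633}{96}$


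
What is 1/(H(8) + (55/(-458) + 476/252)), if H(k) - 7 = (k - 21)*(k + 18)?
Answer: -4122/1357091 ≈ -0.0030374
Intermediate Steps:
H(k) = 7 + (-21 + k)*(18 + k) (H(k) = 7 + (k - 21)*(k + 18) = 7 + (-21 + k)*(18 + k))
1/(H(8) + (55/(-458) + 476/252)) = 1/((-371 + 8² - 3*8) + (55/(-458) + 476/252)) = 1/((-371 + 64 - 24) + (55*(-1/458) + 476*(1/252))) = 1/(-331 + (-55/458 + 17/9)) = 1/(-331 + 7291/4122) = 1/(-1357091/4122) = -4122/1357091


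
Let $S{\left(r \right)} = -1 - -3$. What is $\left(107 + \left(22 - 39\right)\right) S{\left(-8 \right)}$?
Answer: $180$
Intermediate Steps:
$S{\left(r \right)} = 2$ ($S{\left(r \right)} = -1 + 3 = 2$)
$\left(107 + \left(22 - 39\right)\right) S{\left(-8 \right)} = \left(107 + \left(22 - 39\right)\right) 2 = \left(107 - 17\right) 2 = 90 \cdot 2 = 180$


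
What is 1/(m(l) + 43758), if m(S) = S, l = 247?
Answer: 1/44005 ≈ 2.2725e-5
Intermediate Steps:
1/(m(l) + 43758) = 1/(247 + 43758) = 1/44005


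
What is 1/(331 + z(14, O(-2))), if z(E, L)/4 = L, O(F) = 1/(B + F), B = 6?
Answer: 1/332 ≈ 0.0030120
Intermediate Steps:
O(F) = 1/(6 + F)
z(E, L) = 4*L
1/(331 + z(14, O(-2))) = 1/(331 + 4/(6 - 2)) = 1/(331 + 4/4) = 1/(331 + 4*(1/4)) = 1/(331 + 1) = 1/332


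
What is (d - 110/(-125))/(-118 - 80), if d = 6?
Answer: -86/2475 ≈ -0.034747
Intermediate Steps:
(d - 110/(-125))/(-118 - 80) = (6 - 110/(-125))/(-118 - 80) = (6 - 110*(-1/125))/(-198) = (6 + 22/25)*(-1/198) = (172/25)*(-1/198) = -86/2475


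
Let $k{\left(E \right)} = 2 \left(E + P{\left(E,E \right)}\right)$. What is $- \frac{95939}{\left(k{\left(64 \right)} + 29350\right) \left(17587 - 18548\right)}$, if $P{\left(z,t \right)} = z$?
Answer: $\frac{95939}{28451366} \approx 0.003372$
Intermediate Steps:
$k{\left(E \right)} = 4 E$ ($k{\left(E \right)} = 2 \left(E + E\right) = 2 \cdot 2 E = 4 E$)
$- \frac{95939}{\left(k{\left(64 \right)} + 29350\right) \left(17587 - 18548\right)} = - \frac{95939}{\left(4 \cdot 64 + 29350\right) \left(17587 - 18548\right)} = - \frac{95939}{\left(256 + 29350\right) \left(-961\right)} = - \frac{95939}{29606 \left(-961\right)} = - \frac{95939}{-28451366} = \left(-95939\right) \left(- \frac{1}{28451366}\right) = \frac{95939}{28451366}$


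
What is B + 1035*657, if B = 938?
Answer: 680933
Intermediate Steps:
B + 1035*657 = 938 + 1035*657 = 938 + 679995 = 680933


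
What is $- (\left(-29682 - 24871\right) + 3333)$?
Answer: $51220$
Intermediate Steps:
$- (\left(-29682 - 24871\right) + 3333) = - (-54553 + 3333) = \left(-1\right) \left(-51220\right) = 51220$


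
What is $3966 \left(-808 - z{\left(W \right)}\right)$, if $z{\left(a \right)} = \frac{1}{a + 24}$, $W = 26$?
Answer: $- \frac{80115183}{25} \approx -3.2046 \cdot 10^{6}$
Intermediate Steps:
$z{\left(a \right)} = \frac{1}{24 + a}$
$3966 \left(-808 - z{\left(W \right)}\right) = 3966 \left(-808 - \frac{1}{24 + 26}\right) = 3966 \left(-808 - \frac{1}{50}\right) = 3966 \left(- \frac{40401}{50}\right) = - \frac{80115183}{25}$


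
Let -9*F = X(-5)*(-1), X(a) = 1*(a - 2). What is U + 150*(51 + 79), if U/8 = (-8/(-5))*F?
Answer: 877052/45 ≈ 19490.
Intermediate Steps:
X(a) = -2 + a (X(a) = 1*(-2 + a) = -2 + a)
F = -7/9 (F = -(-2 - 5)*(-1)/9 = -(-7)*(-1)/9 = -⅑*7 = -7/9 ≈ -0.77778)
U = -448/45 (U = 8*(-8/(-5)*(-7/9)) = 8*(-8*(-⅕)*(-7/9)) = 8*((8/5)*(-7/9)) = 8*(-56/45) = -448/45 ≈ -9.9556)
U + 150*(51 + 79) = -448/45 + 150*(51 + 79) = -448/45 + 150*130 = -448/45 + 19500 = 877052/45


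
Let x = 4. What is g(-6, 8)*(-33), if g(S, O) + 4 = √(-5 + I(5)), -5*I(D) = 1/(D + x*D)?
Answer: 132 - 33*I*√3130/25 ≈ 132.0 - 73.849*I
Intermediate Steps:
I(D) = -1/(25*D) (I(D) = -1/(5*(D + 4*D)) = -1/(5*D)/5 = -1/(25*D))
g(S, O) = -4 + I*√3130/25 (g(S, O) = -4 + √(-5 - 1/25/5) = -4 + √(-5 - 1/25*⅕) = -4 + √(-5 - 1/125) = -4 + √(-626/125) = -4 + I*√3130/25)
g(-6, 8)*(-33) = (-4 + I*√3130/25)*(-33) = 132 - 33*I*√3130/25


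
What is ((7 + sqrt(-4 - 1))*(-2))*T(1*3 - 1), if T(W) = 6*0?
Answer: 0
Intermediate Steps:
T(W) = 0
((7 + sqrt(-4 - 1))*(-2))*T(1*3 - 1) = ((7 + sqrt(-4 - 1))*(-2))*0 = ((7 + sqrt(-5))*(-2))*0 = ((7 + I*sqrt(5))*(-2))*0 = (-14 - 2*I*sqrt(5))*0 = 0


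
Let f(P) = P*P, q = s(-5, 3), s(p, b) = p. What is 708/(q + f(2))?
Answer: -708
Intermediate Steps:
q = -5
f(P) = P²
708/(q + f(2)) = 708/(-5 + 2²) = 708/(-5 + 4) = 708/(-1) = -1*708 = -708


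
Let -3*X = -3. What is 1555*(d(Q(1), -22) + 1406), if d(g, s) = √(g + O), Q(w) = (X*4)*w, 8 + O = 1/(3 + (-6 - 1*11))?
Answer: 2186330 + 1555*I*√798/14 ≈ 2.1863e+6 + 3137.6*I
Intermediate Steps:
X = 1 (X = -⅓*(-3) = 1)
O = -113/14 (O = -8 + 1/(3 + (-6 - 1*11)) = -8 + 1/(3 + (-6 - 11)) = -8 + 1/(3 - 17) = -8 + 1/(-14) = -8 - 1/14 = -113/14 ≈ -8.0714)
Q(w) = 4*w (Q(w) = (1*4)*w = 4*w)
d(g, s) = √(-113/14 + g) (d(g, s) = √(g - 113/14) = √(-113/14 + g))
1555*(d(Q(1), -22) + 1406) = 1555*(√(-1582 + 196*(4*1))/14 + 1406) = 1555*(√(-1582 + 196*4)/14 + 1406) = 1555*(√(-1582 + 784)/14 + 1406) = 1555*(√(-798)/14 + 1406) = 1555*((I*√798)/14 + 1406) = 1555*(I*√798/14 + 1406) = 1555*(1406 + I*√798/14) = 2186330 + 1555*I*√798/14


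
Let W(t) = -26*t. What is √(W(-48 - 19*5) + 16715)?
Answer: 7*√417 ≈ 142.94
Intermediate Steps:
√(W(-48 - 19*5) + 16715) = √(-26*(-48 - 19*5) + 16715) = √(-26*(-48 - 1*95) + 16715) = √(-26*(-48 - 95) + 16715) = √(-26*(-143) + 16715) = √(3718 + 16715) = √20433 = 7*√417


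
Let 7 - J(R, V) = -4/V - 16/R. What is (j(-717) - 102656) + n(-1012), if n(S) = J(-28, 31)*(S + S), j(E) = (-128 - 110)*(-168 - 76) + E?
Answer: -12710469/217 ≈ -58574.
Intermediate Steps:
J(R, V) = 7 + 4/V + 16/R (J(R, V) = 7 - (-4/V - 16/R) = 7 - (-16/R - 4/V) = 7 + (4/V + 16/R) = 7 + 4/V + 16/R)
j(E) = 58072 + E (j(E) = -238*(-244) + E = 58072 + E)
n(S) = 2846*S/217 (n(S) = (7 + 4/31 + 16/(-28))*(S + S) = (7 + 4*(1/31) + 16*(-1/28))*(2*S) = (7 + 4/31 - 4/7)*(2*S) = 1423*(2*S)/217 = 2846*S/217)
(j(-717) - 102656) + n(-1012) = ((58072 - 717) - 102656) + (2846/217)*(-1012) = (57355 - 102656) - 2880152/217 = -45301 - 2880152/217 = -12710469/217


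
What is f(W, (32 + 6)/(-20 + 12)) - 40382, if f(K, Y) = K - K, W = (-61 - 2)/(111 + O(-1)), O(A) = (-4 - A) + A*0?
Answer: -40382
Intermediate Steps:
O(A) = -4 - A (O(A) = (-4 - A) + 0 = -4 - A)
W = -7/12 (W = (-61 - 2)/(111 + (-4 - 1*(-1))) = -63/(111 + (-4 + 1)) = -63/(111 - 3) = -63/108 = -63*1/108 = -7/12 ≈ -0.58333)
f(K, Y) = 0
f(W, (32 + 6)/(-20 + 12)) - 40382 = 0 - 40382 = -40382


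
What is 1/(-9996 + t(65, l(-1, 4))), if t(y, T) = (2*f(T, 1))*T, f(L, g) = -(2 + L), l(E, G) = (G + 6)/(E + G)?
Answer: -9/90284 ≈ -9.9685e-5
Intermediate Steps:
l(E, G) = (6 + G)/(E + G)
f(L, g) = -2 - L
t(y, T) = T*(-4 - 2*T) (t(y, T) = (2*(-2 - T))*T = (-4 - 2*T)*T = T*(-4 - 2*T))
1/(-9996 + t(65, l(-1, 4))) = 1/(-9996 - 2*(6 + 4)/(-1 + 4)*(2 + (6 + 4)/(-1 + 4))) = 1/(-9996 - 2*10/3*(2 + 10/3)) = 1/(-9996 - 2*10/3*16/3) = 1/(-9996 - 320/9) = 1/(-90284/9) = -9/90284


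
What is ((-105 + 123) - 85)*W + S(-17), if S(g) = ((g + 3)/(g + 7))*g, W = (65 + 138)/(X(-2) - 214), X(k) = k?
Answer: 42301/1080 ≈ 39.168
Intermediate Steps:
W = -203/216 (W = (65 + 138)/(-2 - 214) = 203/(-216) = 203*(-1/216) = -203/216 ≈ -0.93981)
S(g) = g*(3 + g)/(7 + g) (S(g) = ((3 + g)/(7 + g))*g = g*(3 + g)/(7 + g))
((-105 + 123) - 85)*W + S(-17) = ((-105 + 123) - 85)*(-203/216) - 17*(3 - 17)/(7 - 17) = (18 - 85)*(-203/216) - 17*(-14)/(-10) = -67*(-203/216) - 17*(-⅒)*(-14) = 13601/216 - 119/5 = 42301/1080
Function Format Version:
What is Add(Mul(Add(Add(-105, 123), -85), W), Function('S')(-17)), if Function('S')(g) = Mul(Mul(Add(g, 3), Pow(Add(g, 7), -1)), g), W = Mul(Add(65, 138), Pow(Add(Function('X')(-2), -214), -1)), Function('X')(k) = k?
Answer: Rational(42301, 1080) ≈ 39.168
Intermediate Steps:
W = Rational(-203, 216) (W = Mul(Add(65, 138), Pow(Add(-2, -214), -1)) = Mul(203, Pow(-216, -1)) = Mul(203, Rational(-1, 216)) = Rational(-203, 216) ≈ -0.93981)
Function('S')(g) = Mul(g, Pow(Add(7, g), -1), Add(3, g)) (Function('S')(g) = Mul(Mul(Add(3, g), Pow(Add(7, g), -1)), g) = Mul(Mul(Pow(Add(7, g), -1), Add(3, g)), g) = Mul(g, Pow(Add(7, g), -1), Add(3, g)))
Add(Mul(Add(Add(-105, 123), -85), W), Function('S')(-17)) = Add(Mul(Add(Add(-105, 123), -85), Rational(-203, 216)), Mul(-17, Pow(Add(7, -17), -1), Add(3, -17))) = Add(Mul(Add(18, -85), Rational(-203, 216)), Mul(-17, Pow(-10, -1), -14)) = Add(Mul(-67, Rational(-203, 216)), Mul(-17, Rational(-1, 10), -14)) = Add(Rational(13601, 216), Rational(-119, 5)) = Rational(42301, 1080)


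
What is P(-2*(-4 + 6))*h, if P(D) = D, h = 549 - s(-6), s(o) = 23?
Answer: -2104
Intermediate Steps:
h = 526 (h = 549 - 1*23 = 549 - 23 = 526)
P(-2*(-4 + 6))*h = -2*(-4 + 6)*526 = -2*2*526 = -4*526 = -2104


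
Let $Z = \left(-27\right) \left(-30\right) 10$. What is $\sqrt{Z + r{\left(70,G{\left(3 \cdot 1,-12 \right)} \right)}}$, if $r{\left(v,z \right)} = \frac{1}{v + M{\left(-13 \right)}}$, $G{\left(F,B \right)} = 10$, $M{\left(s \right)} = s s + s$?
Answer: $\frac{\sqrt{413715826}}{226} \approx 90.0$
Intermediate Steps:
$M{\left(s \right)} = s + s^{2}$ ($M{\left(s \right)} = s^{2} + s = s + s^{2}$)
$r{\left(v,z \right)} = \frac{1}{156 + v}$ ($r{\left(v,z \right)} = \frac{1}{v - 13 \left(1 - 13\right)} = \frac{1}{v - -156} = \frac{1}{v + 156} = \frac{1}{156 + v}$)
$Z = 8100$ ($Z = 810 \cdot 10 = 8100$)
$\sqrt{Z + r{\left(70,G{\left(3 \cdot 1,-12 \right)} \right)}} = \sqrt{8100 + \frac{1}{156 + 70}} = \sqrt{8100 + \frac{1}{226}} = \sqrt{\frac{1830601}{226}} = \frac{\sqrt{413715826}}{226}$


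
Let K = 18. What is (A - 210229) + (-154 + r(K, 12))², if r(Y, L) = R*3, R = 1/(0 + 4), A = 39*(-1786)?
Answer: -4102359/16 ≈ -2.5640e+5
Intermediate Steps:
A = -69654
R = ¼ (R = 1/4 = ¼ ≈ 0.25000)
r(Y, L) = ¾ (r(Y, L) = (¼)*3 = ¾)
(A - 210229) + (-154 + r(K, 12))² = (-69654 - 210229) + (-154 + ¾)² = -279883 + (-613/4)² = -279883 + 375769/16 = -4102359/16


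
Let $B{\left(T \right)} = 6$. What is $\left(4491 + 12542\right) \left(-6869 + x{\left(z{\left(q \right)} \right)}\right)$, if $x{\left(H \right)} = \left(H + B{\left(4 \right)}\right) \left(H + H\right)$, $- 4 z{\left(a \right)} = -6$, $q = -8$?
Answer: $- \frac{233232869}{2} \approx -1.1662 \cdot 10^{8}$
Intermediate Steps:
$z{\left(a \right)} = \frac{3}{2}$ ($z{\left(a \right)} = \left(- \frac{1}{4}\right) \left(-6\right) = \frac{3}{2}$)
$x{\left(H \right)} = 2 H \left(6 + H\right)$ ($x{\left(H \right)} = \left(H + 6\right) \left(H + H\right) = \left(6 + H\right) 2 H = 2 H \left(6 + H\right)$)
$\left(4491 + 12542\right) \left(-6869 + x{\left(z{\left(q \right)} \right)}\right) = \left(4491 + 12542\right) \left(-6869 + 2 \cdot \frac{3}{2} \left(6 + \frac{3}{2}\right)\right) = 17033 \left(-6869 + 2 \cdot \frac{3}{2} \cdot \frac{15}{2}\right) = 17033 \left(-6869 + \frac{45}{2}\right) = 17033 \left(- \frac{13693}{2}\right) = - \frac{233232869}{2}$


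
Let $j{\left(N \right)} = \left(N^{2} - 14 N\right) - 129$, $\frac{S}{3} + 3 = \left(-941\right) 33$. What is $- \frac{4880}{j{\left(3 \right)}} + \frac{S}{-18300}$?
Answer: $\frac{4349884}{123525} \approx 35.215$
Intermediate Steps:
$S = -93168$ ($S = -9 + 3 \left(\left(-941\right) 33\right) = -9 + 3 \left(-31053\right) = -9 - 93159 = -93168$)
$j{\left(N \right)} = -129 + N^{2} - 14 N$
$- \frac{4880}{j{\left(3 \right)}} + \frac{S}{-18300} = - \frac{4880}{-129 + 3^{2} - 42} - \frac{93168}{-18300} = - \frac{4880}{-129 + 9 - 42} - - \frac{7764}{1525} = - \frac{4880}{-162} + \frac{7764}{1525} = \left(-4880\right) \left(- \frac{1}{162}\right) + \frac{7764}{1525} = \frac{2440}{81} + \frac{7764}{1525} = \frac{4349884}{123525}$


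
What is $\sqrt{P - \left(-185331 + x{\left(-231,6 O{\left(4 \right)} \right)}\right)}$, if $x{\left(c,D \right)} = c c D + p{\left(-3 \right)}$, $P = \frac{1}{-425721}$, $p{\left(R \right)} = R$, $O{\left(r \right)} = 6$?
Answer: $\frac{i \sqrt{314568551475395463}}{425721} \approx 1317.4 i$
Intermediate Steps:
$P = - \frac{1}{425721} \approx -2.349 \cdot 10^{-6}$
$x{\left(c,D \right)} = -3 + D c^{2}$ ($x{\left(c,D \right)} = c c D - 3 = c^{2} D - 3 = D c^{2} - 3 = -3 + D c^{2}$)
$\sqrt{P - \left(-185331 + x{\left(-231,6 O{\left(4 \right)} \right)}\right)} = \sqrt{- \frac{1}{425721} + \left(185331 - \left(-3 + 6 \cdot 6 \left(-231\right)^{2}\right)\right)} = \sqrt{- \frac{1}{425721} + \left(185331 - \left(-3 + 36 \cdot 53361\right)\right)} = \sqrt{- \frac{1}{425721} + \left(185331 - \left(-3 + 1920996\right)\right)} = \sqrt{- \frac{1}{425721} + \left(185331 - 1920993\right)} = \sqrt{- \frac{1}{425721} - 1735662} = \sqrt{- \frac{738907762303}{425721}} = \frac{i \sqrt{314568551475395463}}{425721}$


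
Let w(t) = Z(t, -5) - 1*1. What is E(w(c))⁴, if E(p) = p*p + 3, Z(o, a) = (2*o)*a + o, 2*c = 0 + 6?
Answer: 383617958161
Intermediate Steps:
c = 3 (c = (0 + 6)/2 = (½)*6 = 3)
Z(o, a) = o + 2*a*o (Z(o, a) = 2*a*o + o = o + 2*a*o)
w(t) = -1 - 9*t (w(t) = t*(1 + 2*(-5)) - 1*1 = t*(1 - 10) - 1 = t*(-9) - 1 = -9*t - 1 = -1 - 9*t)
E(p) = 3 + p² (E(p) = p² + 3 = 3 + p²)
E(w(c))⁴ = (3 + (-1 - 9*3)²)⁴ = (3 + (-1 - 27)²)⁴ = (3 + (-28)²)⁴ = (3 + 784)⁴ = 787⁴ = 383617958161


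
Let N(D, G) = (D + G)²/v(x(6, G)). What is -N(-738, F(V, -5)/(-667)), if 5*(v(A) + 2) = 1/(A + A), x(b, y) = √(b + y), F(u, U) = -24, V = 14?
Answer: 195085866813076800/716152504637 + 2422824972840*√2685342/716152504637 ≈ 2.7795e+5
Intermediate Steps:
v(A) = -2 + 1/(10*A) (v(A) = -2 + 1/(5*(A + A)) = -2 + 1/(5*((2*A))) = -2 + (1/(2*A))/5 = -2 + 1/(10*A))
N(D, G) = (D + G)²/(-2 + 1/(10*√(6 + G))) (N(D, G) = (D + G)²/(-2 + 1/(10*(√(6 + G)))) = (D + G)²/(-2 + 1/(10*√(6 + G))))
-N(-738, F(V, -5)/(-667)) = -(-10)*√(6 - 24/(-667))*(-738 - 24/(-667))²/(-1 + 20*√(6 - 24/(-667))) = -(-10)*√(6 - 24*(-1/667))*(-738 - 24*(-1/667))²/(-1 + 20*√(6 - 24*(-1/667))) = -(-10)*√(6 + 24/667)*(-738 + 24/667)²/(-1 + 20*√(6 + 24/667)) = -(-10)*√(4026/667)*(-492222/667)²/(-1 + 20*√(4026/667)) = -(-10)*√2685342/667*242282497284/((-1 + 20*(√2685342/667))*444889) = -(-10)*√2685342/667*242282497284/((-1 + 20*√2685342/667)*444889) = -(-2422824972840)*√2685342/(296740963*(-1 + 20*√2685342/667)) = 2422824972840*√2685342/(296740963*(-1 + 20*√2685342/667))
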